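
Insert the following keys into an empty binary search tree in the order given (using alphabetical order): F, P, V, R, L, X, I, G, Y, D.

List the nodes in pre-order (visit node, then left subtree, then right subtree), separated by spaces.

Resulting structure (node: left, right):
  F: L=D, R=P
  P: L=L, R=V
  V: L=R, R=X
  R: L=–, R=–
  L: L=I, R=–
  X: L=–, R=Y
  I: L=G, R=–
  G: L=–, R=–
  Y: L=–, R=–
  D: L=–, R=–

F D P L I G V R X Y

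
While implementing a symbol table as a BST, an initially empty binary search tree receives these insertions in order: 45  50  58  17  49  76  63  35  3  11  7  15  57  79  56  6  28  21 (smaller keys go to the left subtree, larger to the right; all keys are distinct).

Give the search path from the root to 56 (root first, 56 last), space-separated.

45: root
50: right child of 45 (depth 1)
58: right child of 50 (depth 2)
17: left child of 45 (depth 1)
49: left child of 50 (depth 2)
76: right child of 58 (depth 3)
63: left child of 76 (depth 4)
35: right child of 17 (depth 2)
3: left child of 17 (depth 2)
11: right child of 3 (depth 3)
7: left child of 11 (depth 4)
15: right child of 11 (depth 4)
57: left child of 58 (depth 3)
79: right child of 76 (depth 4)
56: left child of 57 (depth 4)
6: left child of 7 (depth 5)
28: left child of 35 (depth 3)
21: left child of 28 (depth 4)

45 50 58 57 56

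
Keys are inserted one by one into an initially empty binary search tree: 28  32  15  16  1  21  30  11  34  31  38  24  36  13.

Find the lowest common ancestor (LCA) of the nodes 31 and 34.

28: root
32: right child of 28 (depth 1)
15: left child of 28 (depth 1)
16: right child of 15 (depth 2)
1: left child of 15 (depth 2)
21: right child of 16 (depth 3)
30: left child of 32 (depth 2)
11: right child of 1 (depth 3)
34: right child of 32 (depth 2)
31: right child of 30 (depth 3)
38: right child of 34 (depth 3)
24: right child of 21 (depth 4)
36: left child of 38 (depth 4)
13: right child of 11 (depth 4)

Path to 31: 28 → 32 → 30 → 31
Path to 34: 28 → 32 → 34
The paths share a prefix ending at 32, then split left and right.

32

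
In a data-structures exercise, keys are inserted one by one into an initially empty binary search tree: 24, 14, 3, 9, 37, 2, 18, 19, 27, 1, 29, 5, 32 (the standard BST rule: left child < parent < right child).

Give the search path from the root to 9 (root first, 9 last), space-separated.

24 14 3 9

24: root
14: left child of 24 (depth 1)
3: left child of 14 (depth 2)
9: right child of 3 (depth 3)
37: right child of 24 (depth 1)
2: left child of 3 (depth 3)
18: right child of 14 (depth 2)
19: right child of 18 (depth 3)
27: left child of 37 (depth 2)
1: left child of 2 (depth 4)
29: right child of 27 (depth 3)
5: left child of 9 (depth 4)
32: right child of 29 (depth 4)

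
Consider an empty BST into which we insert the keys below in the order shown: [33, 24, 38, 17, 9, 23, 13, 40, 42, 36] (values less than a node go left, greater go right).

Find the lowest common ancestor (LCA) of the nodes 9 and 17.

Insert 33: tree is empty, so 33 becomes the root.
Insert 24: 24 < 33 → go left. Place as left child of 33.
Insert 38: 38 > 33 → go right. Place as right child of 33.
Insert 17: 17 < 33 → go left; 17 < 24 → go left. Place as left child of 24.
Insert 9: 9 < 33 → go left; 9 < 24 → go left; 9 < 17 → go left. Place as left child of 17.
Insert 23: 23 < 33 → go left; 23 < 24 → go left; 23 > 17 → go right. Place as right child of 17.
Insert 13: 13 < 33 → go left; 13 < 24 → go left; 13 < 17 → go left; 13 > 9 → go right. Place as right child of 9.
Insert 40: 40 > 33 → go right; 40 > 38 → go right. Place as right child of 38.
Insert 42: 42 > 33 → go right; 42 > 38 → go right; 42 > 40 → go right. Place as right child of 40.
Insert 36: 36 > 33 → go right; 36 < 38 → go left. Place as left child of 38.

Path to 9: 33 → 24 → 17 → 9
Path to 17: 33 → 24 → 17
17 lies on both paths and is an ancestor of the other node.

17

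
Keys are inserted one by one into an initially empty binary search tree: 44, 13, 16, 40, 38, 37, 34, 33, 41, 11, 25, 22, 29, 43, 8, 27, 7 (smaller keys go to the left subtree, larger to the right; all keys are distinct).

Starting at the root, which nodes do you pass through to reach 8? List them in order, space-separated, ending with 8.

Resulting structure (node: left, right):
  44: L=13, R=–
  13: L=11, R=16
  16: L=–, R=40
  40: L=38, R=41
  38: L=37, R=–
  37: L=34, R=–
  34: L=33, R=–
  33: L=25, R=–
  41: L=–, R=43
  11: L=8, R=–
  25: L=22, R=29
  22: L=–, R=–
  29: L=27, R=–
  43: L=–, R=–
  8: L=7, R=–
  27: L=–, R=–
  7: L=–, R=–

44 13 11 8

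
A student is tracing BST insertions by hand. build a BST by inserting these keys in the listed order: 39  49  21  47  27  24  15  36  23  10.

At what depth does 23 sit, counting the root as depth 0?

Insert 39: tree is empty, so 39 becomes the root.
Insert 49: 49 > 39 → go right. Place as right child of 39.
Insert 21: 21 < 39 → go left. Place as left child of 39.
Insert 47: 47 > 39 → go right; 47 < 49 → go left. Place as left child of 49.
Insert 27: 27 < 39 → go left; 27 > 21 → go right. Place as right child of 21.
Insert 24: 24 < 39 → go left; 24 > 21 → go right; 24 < 27 → go left. Place as left child of 27.
Insert 15: 15 < 39 → go left; 15 < 21 → go left. Place as left child of 21.
Insert 36: 36 < 39 → go left; 36 > 21 → go right; 36 > 27 → go right. Place as right child of 27.
Insert 23: 23 < 39 → go left; 23 > 21 → go right; 23 < 27 → go left; 23 < 24 → go left. Place as left child of 24.
Insert 10: 10 < 39 → go left; 10 < 21 → go left; 10 < 15 → go left. Place as left child of 15.

Path to 23: 39 → 21 → 27 → 24 → 23, which is 4 edges.

4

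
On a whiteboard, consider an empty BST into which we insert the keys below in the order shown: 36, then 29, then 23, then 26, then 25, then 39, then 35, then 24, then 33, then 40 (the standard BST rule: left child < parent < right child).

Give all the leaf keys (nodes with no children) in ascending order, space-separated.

Insert 36: tree is empty, so 36 becomes the root.
Insert 29: 29 < 36 → go left. Place as left child of 36.
Insert 23: 23 < 36 → go left; 23 < 29 → go left. Place as left child of 29.
Insert 26: 26 < 36 → go left; 26 < 29 → go left; 26 > 23 → go right. Place as right child of 23.
Insert 25: 25 < 36 → go left; 25 < 29 → go left; 25 > 23 → go right; 25 < 26 → go left. Place as left child of 26.
Insert 39: 39 > 36 → go right. Place as right child of 36.
Insert 35: 35 < 36 → go left; 35 > 29 → go right. Place as right child of 29.
Insert 24: 24 < 36 → go left; 24 < 29 → go left; 24 > 23 → go right; 24 < 26 → go left; 24 < 25 → go left. Place as left child of 25.
Insert 33: 33 < 36 → go left; 33 > 29 → go right; 33 < 35 → go left. Place as left child of 35.
Insert 40: 40 > 36 → go right; 40 > 39 → go right. Place as right child of 39.

24 33 40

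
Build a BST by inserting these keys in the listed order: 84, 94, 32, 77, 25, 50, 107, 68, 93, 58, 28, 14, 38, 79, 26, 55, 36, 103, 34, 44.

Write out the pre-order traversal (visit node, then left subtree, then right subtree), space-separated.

84: root
94: right child of 84 (depth 1)
32: left child of 84 (depth 1)
77: right child of 32 (depth 2)
25: left child of 32 (depth 2)
50: left child of 77 (depth 3)
107: right child of 94 (depth 2)
68: right child of 50 (depth 4)
93: left child of 94 (depth 2)
58: left child of 68 (depth 5)
28: right child of 25 (depth 3)
14: left child of 25 (depth 3)
38: left child of 50 (depth 4)
79: right child of 77 (depth 3)
26: left child of 28 (depth 4)
55: left child of 58 (depth 6)
36: left child of 38 (depth 5)
103: left child of 107 (depth 3)
34: left child of 36 (depth 6)
44: right child of 38 (depth 5)

84 32 25 14 28 26 77 50 38 36 34 44 68 58 55 79 94 93 107 103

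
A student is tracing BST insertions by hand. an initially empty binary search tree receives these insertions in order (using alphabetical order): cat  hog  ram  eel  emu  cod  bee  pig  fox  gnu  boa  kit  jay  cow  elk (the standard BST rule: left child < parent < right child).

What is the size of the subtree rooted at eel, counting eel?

7

Insert cat: tree is empty, so cat becomes the root.
Insert hog: hog > cat → go right. Place as right child of cat.
Insert ram: ram > cat → go right; ram > hog → go right. Place as right child of hog.
Insert eel: eel > cat → go right; eel < hog → go left. Place as left child of hog.
Insert emu: emu > cat → go right; emu < hog → go left; emu > eel → go right. Place as right child of eel.
Insert cod: cod > cat → go right; cod < hog → go left; cod < eel → go left. Place as left child of eel.
Insert bee: bee < cat → go left. Place as left child of cat.
Insert pig: pig > cat → go right; pig > hog → go right; pig < ram → go left. Place as left child of ram.
Insert fox: fox > cat → go right; fox < hog → go left; fox > eel → go right; fox > emu → go right. Place as right child of emu.
Insert gnu: gnu > cat → go right; gnu < hog → go left; gnu > eel → go right; gnu > emu → go right; gnu > fox → go right. Place as right child of fox.
Insert boa: boa < cat → go left; boa > bee → go right. Place as right child of bee.
Insert kit: kit > cat → go right; kit > hog → go right; kit < ram → go left; kit < pig → go left. Place as left child of pig.
Insert jay: jay > cat → go right; jay > hog → go right; jay < ram → go left; jay < pig → go left; jay < kit → go left. Place as left child of kit.
Insert cow: cow > cat → go right; cow < hog → go left; cow < eel → go left; cow > cod → go right. Place as right child of cod.
Insert elk: elk > cat → go right; elk < hog → go left; elk > eel → go right; elk < emu → go left. Place as left child of emu.

Subtree rooted at eel contains: eel, cod, cow, emu, elk, fox, gnu — 7 nodes.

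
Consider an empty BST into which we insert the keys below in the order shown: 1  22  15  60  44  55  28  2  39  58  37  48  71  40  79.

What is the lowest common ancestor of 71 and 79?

Resulting structure (node: left, right):
  1: L=–, R=22
  22: L=15, R=60
  15: L=2, R=–
  60: L=44, R=71
  44: L=28, R=55
  55: L=48, R=58
  28: L=–, R=39
  2: L=–, R=–
  39: L=37, R=40
  58: L=–, R=–
  37: L=–, R=–
  48: L=–, R=–
  71: L=–, R=79
  40: L=–, R=–
  79: L=–, R=–

Path to 71: 1 → 22 → 60 → 71
Path to 79: 1 → 22 → 60 → 71 → 79
71 lies on both paths and is an ancestor of the other node.

71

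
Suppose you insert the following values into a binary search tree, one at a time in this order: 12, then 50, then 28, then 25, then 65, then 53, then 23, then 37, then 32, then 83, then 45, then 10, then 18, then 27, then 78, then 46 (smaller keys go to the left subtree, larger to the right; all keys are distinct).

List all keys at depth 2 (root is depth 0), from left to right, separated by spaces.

Insert 12: tree is empty, so 12 becomes the root.
Insert 50: 50 > 12 → go right. Place as right child of 12.
Insert 28: 28 > 12 → go right; 28 < 50 → go left. Place as left child of 50.
Insert 25: 25 > 12 → go right; 25 < 50 → go left; 25 < 28 → go left. Place as left child of 28.
Insert 65: 65 > 12 → go right; 65 > 50 → go right. Place as right child of 50.
Insert 53: 53 > 12 → go right; 53 > 50 → go right; 53 < 65 → go left. Place as left child of 65.
Insert 23: 23 > 12 → go right; 23 < 50 → go left; 23 < 28 → go left; 23 < 25 → go left. Place as left child of 25.
Insert 37: 37 > 12 → go right; 37 < 50 → go left; 37 > 28 → go right. Place as right child of 28.
Insert 32: 32 > 12 → go right; 32 < 50 → go left; 32 > 28 → go right; 32 < 37 → go left. Place as left child of 37.
Insert 83: 83 > 12 → go right; 83 > 50 → go right; 83 > 65 → go right. Place as right child of 65.
Insert 45: 45 > 12 → go right; 45 < 50 → go left; 45 > 28 → go right; 45 > 37 → go right. Place as right child of 37.
Insert 10: 10 < 12 → go left. Place as left child of 12.
Insert 18: 18 > 12 → go right; 18 < 50 → go left; 18 < 28 → go left; 18 < 25 → go left; 18 < 23 → go left. Place as left child of 23.
Insert 27: 27 > 12 → go right; 27 < 50 → go left; 27 < 28 → go left; 27 > 25 → go right. Place as right child of 25.
Insert 78: 78 > 12 → go right; 78 > 50 → go right; 78 > 65 → go right; 78 < 83 → go left. Place as left child of 83.
Insert 46: 46 > 12 → go right; 46 < 50 → go left; 46 > 28 → go right; 46 > 37 → go right; 46 > 45 → go right. Place as right child of 45.

28 65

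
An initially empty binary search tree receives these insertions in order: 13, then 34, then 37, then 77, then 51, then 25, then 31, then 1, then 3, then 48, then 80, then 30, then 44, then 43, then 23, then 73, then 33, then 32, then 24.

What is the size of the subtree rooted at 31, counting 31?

13: root
34: right child of 13 (depth 1)
37: right child of 34 (depth 2)
77: right child of 37 (depth 3)
51: left child of 77 (depth 4)
25: left child of 34 (depth 2)
31: right child of 25 (depth 3)
1: left child of 13 (depth 1)
3: right child of 1 (depth 2)
48: left child of 51 (depth 5)
80: right child of 77 (depth 4)
30: left child of 31 (depth 4)
44: left child of 48 (depth 6)
43: left child of 44 (depth 7)
23: left child of 25 (depth 3)
73: right child of 51 (depth 5)
33: right child of 31 (depth 4)
32: left child of 33 (depth 5)
24: right child of 23 (depth 4)

Subtree rooted at 31 contains: 31, 30, 33, 32 — 4 nodes.

4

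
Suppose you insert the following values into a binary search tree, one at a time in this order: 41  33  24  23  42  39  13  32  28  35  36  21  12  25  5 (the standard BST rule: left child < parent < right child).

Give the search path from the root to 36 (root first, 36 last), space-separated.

41 33 39 35 36

Resulting structure (node: left, right):
  41: L=33, R=42
  33: L=24, R=39
  24: L=23, R=32
  23: L=13, R=–
  42: L=–, R=–
  39: L=35, R=–
  13: L=12, R=21
  32: L=28, R=–
  28: L=25, R=–
  35: L=–, R=36
  36: L=–, R=–
  21: L=–, R=–
  12: L=5, R=–
  25: L=–, R=–
  5: L=–, R=–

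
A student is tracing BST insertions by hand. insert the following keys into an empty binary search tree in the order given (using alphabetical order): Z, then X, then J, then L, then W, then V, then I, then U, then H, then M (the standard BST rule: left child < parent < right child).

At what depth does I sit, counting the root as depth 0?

3

Resulting structure (node: left, right):
  Z: L=X, R=–
  X: L=J, R=–
  J: L=I, R=L
  L: L=–, R=W
  W: L=V, R=–
  V: L=U, R=–
  I: L=H, R=–
  U: L=M, R=–
  H: L=–, R=–
  M: L=–, R=–

Path to I: Z → X → J → I, which is 3 edges.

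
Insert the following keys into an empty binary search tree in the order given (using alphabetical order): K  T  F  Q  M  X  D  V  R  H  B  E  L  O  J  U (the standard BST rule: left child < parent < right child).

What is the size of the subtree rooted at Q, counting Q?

K: root
T: right child of K (depth 1)
F: left child of K (depth 1)
Q: left child of T (depth 2)
M: left child of Q (depth 3)
X: right child of T (depth 2)
D: left child of F (depth 2)
V: left child of X (depth 3)
R: right child of Q (depth 3)
H: right child of F (depth 2)
B: left child of D (depth 3)
E: right child of D (depth 3)
L: left child of M (depth 4)
O: right child of M (depth 4)
J: right child of H (depth 3)
U: left child of V (depth 4)

Subtree rooted at Q contains: Q, M, L, O, R — 5 nodes.

5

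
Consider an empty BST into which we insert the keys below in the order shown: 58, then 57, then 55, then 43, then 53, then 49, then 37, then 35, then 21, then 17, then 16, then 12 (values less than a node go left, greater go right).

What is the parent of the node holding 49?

Insert 58: tree is empty, so 58 becomes the root.
Insert 57: 57 < 58 → go left. Place as left child of 58.
Insert 55: 55 < 58 → go left; 55 < 57 → go left. Place as left child of 57.
Insert 43: 43 < 58 → go left; 43 < 57 → go left; 43 < 55 → go left. Place as left child of 55.
Insert 53: 53 < 58 → go left; 53 < 57 → go left; 53 < 55 → go left; 53 > 43 → go right. Place as right child of 43.
Insert 49: 49 < 58 → go left; 49 < 57 → go left; 49 < 55 → go left; 49 > 43 → go right; 49 < 53 → go left. Place as left child of 53.
Insert 37: 37 < 58 → go left; 37 < 57 → go left; 37 < 55 → go left; 37 < 43 → go left. Place as left child of 43.
Insert 35: 35 < 58 → go left; 35 < 57 → go left; 35 < 55 → go left; 35 < 43 → go left; 35 < 37 → go left. Place as left child of 37.
Insert 21: 21 < 58 → go left; 21 < 57 → go left; 21 < 55 → go left; 21 < 43 → go left; 21 < 37 → go left; 21 < 35 → go left. Place as left child of 35.
Insert 17: 17 < 58 → go left; 17 < 57 → go left; 17 < 55 → go left; 17 < 43 → go left; 17 < 37 → go left; 17 < 35 → go left; 17 < 21 → go left. Place as left child of 21.
Insert 16: 16 < 58 → go left; 16 < 57 → go left; 16 < 55 → go left; 16 < 43 → go left; 16 < 37 → go left; 16 < 35 → go left; 16 < 21 → go left; 16 < 17 → go left. Place as left child of 17.
Insert 12: 12 < 58 → go left; 12 < 57 → go left; 12 < 55 → go left; 12 < 43 → go left; 12 < 37 → go left; 12 < 35 → go left; 12 < 21 → go left; 12 < 17 → go left; 12 < 16 → go left. Place as left child of 16.

53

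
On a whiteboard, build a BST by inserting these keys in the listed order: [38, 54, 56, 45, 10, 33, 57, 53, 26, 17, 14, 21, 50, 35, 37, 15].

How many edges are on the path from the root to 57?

38: root
54: right child of 38 (depth 1)
56: right child of 54 (depth 2)
45: left child of 54 (depth 2)
10: left child of 38 (depth 1)
33: right child of 10 (depth 2)
57: right child of 56 (depth 3)
53: right child of 45 (depth 3)
26: left child of 33 (depth 3)
17: left child of 26 (depth 4)
14: left child of 17 (depth 5)
21: right child of 17 (depth 5)
50: left child of 53 (depth 4)
35: right child of 33 (depth 3)
37: right child of 35 (depth 4)
15: right child of 14 (depth 6)

Path to 57: 38 → 54 → 56 → 57, which is 3 edges.

3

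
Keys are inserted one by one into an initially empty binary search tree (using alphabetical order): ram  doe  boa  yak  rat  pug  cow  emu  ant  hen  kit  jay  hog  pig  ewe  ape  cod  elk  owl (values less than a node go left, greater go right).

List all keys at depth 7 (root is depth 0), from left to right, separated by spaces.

hog owl

ram: root
doe: left child of ram (depth 1)
boa: left child of doe (depth 2)
yak: right child of ram (depth 1)
rat: left child of yak (depth 2)
pug: right child of doe (depth 2)
cow: right child of boa (depth 3)
emu: left child of pug (depth 3)
ant: left child of boa (depth 3)
hen: right child of emu (depth 4)
kit: right child of hen (depth 5)
jay: left child of kit (depth 6)
hog: left child of jay (depth 7)
pig: right child of kit (depth 6)
ewe: left child of hen (depth 5)
ape: right child of ant (depth 4)
cod: left child of cow (depth 4)
elk: left child of emu (depth 4)
owl: left child of pig (depth 7)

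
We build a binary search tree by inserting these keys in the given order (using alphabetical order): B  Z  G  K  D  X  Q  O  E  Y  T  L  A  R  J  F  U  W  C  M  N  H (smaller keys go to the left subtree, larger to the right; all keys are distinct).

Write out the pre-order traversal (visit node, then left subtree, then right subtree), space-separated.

Insert B: tree is empty, so B becomes the root.
Insert Z: Z > B → go right. Place as right child of B.
Insert G: G > B → go right; G < Z → go left. Place as left child of Z.
Insert K: K > B → go right; K < Z → go left; K > G → go right. Place as right child of G.
Insert D: D > B → go right; D < Z → go left; D < G → go left. Place as left child of G.
Insert X: X > B → go right; X < Z → go left; X > G → go right; X > K → go right. Place as right child of K.
Insert Q: Q > B → go right; Q < Z → go left; Q > G → go right; Q > K → go right; Q < X → go left. Place as left child of X.
Insert O: O > B → go right; O < Z → go left; O > G → go right; O > K → go right; O < X → go left; O < Q → go left. Place as left child of Q.
Insert E: E > B → go right; E < Z → go left; E < G → go left; E > D → go right. Place as right child of D.
Insert Y: Y > B → go right; Y < Z → go left; Y > G → go right; Y > K → go right; Y > X → go right. Place as right child of X.
Insert T: T > B → go right; T < Z → go left; T > G → go right; T > K → go right; T < X → go left; T > Q → go right. Place as right child of Q.
Insert L: L > B → go right; L < Z → go left; L > G → go right; L > K → go right; L < X → go left; L < Q → go left; L < O → go left. Place as left child of O.
Insert A: A < B → go left. Place as left child of B.
Insert R: R > B → go right; R < Z → go left; R > G → go right; R > K → go right; R < X → go left; R > Q → go right; R < T → go left. Place as left child of T.
Insert J: J > B → go right; J < Z → go left; J > G → go right; J < K → go left. Place as left child of K.
Insert F: F > B → go right; F < Z → go left; F < G → go left; F > D → go right; F > E → go right. Place as right child of E.
Insert U: U > B → go right; U < Z → go left; U > G → go right; U > K → go right; U < X → go left; U > Q → go right; U > T → go right. Place as right child of T.
Insert W: W > B → go right; W < Z → go left; W > G → go right; W > K → go right; W < X → go left; W > Q → go right; W > T → go right; W > U → go right. Place as right child of U.
Insert C: C > B → go right; C < Z → go left; C < G → go left; C < D → go left. Place as left child of D.
Insert M: M > B → go right; M < Z → go left; M > G → go right; M > K → go right; M < X → go left; M < Q → go left; M < O → go left; M > L → go right. Place as right child of L.
Insert N: N > B → go right; N < Z → go left; N > G → go right; N > K → go right; N < X → go left; N < Q → go left; N < O → go left; N > L → go right; N > M → go right. Place as right child of M.
Insert H: H > B → go right; H < Z → go left; H > G → go right; H < K → go left; H < J → go left. Place as left child of J.

B A Z G D C E F K J H X Q O L M N T R U W Y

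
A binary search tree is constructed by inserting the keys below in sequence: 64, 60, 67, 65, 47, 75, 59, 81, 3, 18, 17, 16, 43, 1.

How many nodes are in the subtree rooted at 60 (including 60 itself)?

Insert 64: tree is empty, so 64 becomes the root.
Insert 60: 60 < 64 → go left. Place as left child of 64.
Insert 67: 67 > 64 → go right. Place as right child of 64.
Insert 65: 65 > 64 → go right; 65 < 67 → go left. Place as left child of 67.
Insert 47: 47 < 64 → go left; 47 < 60 → go left. Place as left child of 60.
Insert 75: 75 > 64 → go right; 75 > 67 → go right. Place as right child of 67.
Insert 59: 59 < 64 → go left; 59 < 60 → go left; 59 > 47 → go right. Place as right child of 47.
Insert 81: 81 > 64 → go right; 81 > 67 → go right; 81 > 75 → go right. Place as right child of 75.
Insert 3: 3 < 64 → go left; 3 < 60 → go left; 3 < 47 → go left. Place as left child of 47.
Insert 18: 18 < 64 → go left; 18 < 60 → go left; 18 < 47 → go left; 18 > 3 → go right. Place as right child of 3.
Insert 17: 17 < 64 → go left; 17 < 60 → go left; 17 < 47 → go left; 17 > 3 → go right; 17 < 18 → go left. Place as left child of 18.
Insert 16: 16 < 64 → go left; 16 < 60 → go left; 16 < 47 → go left; 16 > 3 → go right; 16 < 18 → go left; 16 < 17 → go left. Place as left child of 17.
Insert 43: 43 < 64 → go left; 43 < 60 → go left; 43 < 47 → go left; 43 > 3 → go right; 43 > 18 → go right. Place as right child of 18.
Insert 1: 1 < 64 → go left; 1 < 60 → go left; 1 < 47 → go left; 1 < 3 → go left. Place as left child of 3.

Subtree rooted at 60 contains: 60, 47, 3, 1, 18, 17, 16, 43, 59 — 9 nodes.

9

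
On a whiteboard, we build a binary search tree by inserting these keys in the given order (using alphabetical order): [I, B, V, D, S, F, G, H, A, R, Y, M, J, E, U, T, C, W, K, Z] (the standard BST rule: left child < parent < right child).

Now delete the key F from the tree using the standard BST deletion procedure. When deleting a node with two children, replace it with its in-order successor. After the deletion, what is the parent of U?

Insert I: tree is empty, so I becomes the root.
Insert B: B < I → go left. Place as left child of I.
Insert V: V > I → go right. Place as right child of I.
Insert D: D < I → go left; D > B → go right. Place as right child of B.
Insert S: S > I → go right; S < V → go left. Place as left child of V.
Insert F: F < I → go left; F > B → go right; F > D → go right. Place as right child of D.
Insert G: G < I → go left; G > B → go right; G > D → go right; G > F → go right. Place as right child of F.
Insert H: H < I → go left; H > B → go right; H > D → go right; H > F → go right; H > G → go right. Place as right child of G.
Insert A: A < I → go left; A < B → go left. Place as left child of B.
Insert R: R > I → go right; R < V → go left; R < S → go left. Place as left child of S.
Insert Y: Y > I → go right; Y > V → go right. Place as right child of V.
Insert M: M > I → go right; M < V → go left; M < S → go left; M < R → go left. Place as left child of R.
Insert J: J > I → go right; J < V → go left; J < S → go left; J < R → go left; J < M → go left. Place as left child of M.
Insert E: E < I → go left; E > B → go right; E > D → go right; E < F → go left. Place as left child of F.
Insert U: U > I → go right; U < V → go left; U > S → go right. Place as right child of S.
Insert T: T > I → go right; T < V → go left; T > S → go right; T < U → go left. Place as left child of U.
Insert C: C < I → go left; C > B → go right; C < D → go left. Place as left child of D.
Insert W: W > I → go right; W > V → go right; W < Y → go left. Place as left child of Y.
Insert K: K > I → go right; K < V → go left; K < S → go left; K < R → go left; K < M → go left; K > J → go right. Place as right child of J.
Insert Z: Z > I → go right; Z > V → go right; Z > Y → go right. Place as right child of Y.

Delete F (two children — replace with in-order successor).
After deletion, U's parent is S.

S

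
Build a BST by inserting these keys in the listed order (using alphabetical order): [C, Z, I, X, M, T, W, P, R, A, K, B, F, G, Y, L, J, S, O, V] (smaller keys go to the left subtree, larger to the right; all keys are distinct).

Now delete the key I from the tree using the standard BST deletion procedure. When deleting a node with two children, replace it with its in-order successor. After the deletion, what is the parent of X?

J

Insert C: tree is empty, so C becomes the root.
Insert Z: Z > C → go right. Place as right child of C.
Insert I: I > C → go right; I < Z → go left. Place as left child of Z.
Insert X: X > C → go right; X < Z → go left; X > I → go right. Place as right child of I.
Insert M: M > C → go right; M < Z → go left; M > I → go right; M < X → go left. Place as left child of X.
Insert T: T > C → go right; T < Z → go left; T > I → go right; T < X → go left; T > M → go right. Place as right child of M.
Insert W: W > C → go right; W < Z → go left; W > I → go right; W < X → go left; W > M → go right; W > T → go right. Place as right child of T.
Insert P: P > C → go right; P < Z → go left; P > I → go right; P < X → go left; P > M → go right; P < T → go left. Place as left child of T.
Insert R: R > C → go right; R < Z → go left; R > I → go right; R < X → go left; R > M → go right; R < T → go left; R > P → go right. Place as right child of P.
Insert A: A < C → go left. Place as left child of C.
Insert K: K > C → go right; K < Z → go left; K > I → go right; K < X → go left; K < M → go left. Place as left child of M.
Insert B: B < C → go left; B > A → go right. Place as right child of A.
Insert F: F > C → go right; F < Z → go left; F < I → go left. Place as left child of I.
Insert G: G > C → go right; G < Z → go left; G < I → go left; G > F → go right. Place as right child of F.
Insert Y: Y > C → go right; Y < Z → go left; Y > I → go right; Y > X → go right. Place as right child of X.
Insert L: L > C → go right; L < Z → go left; L > I → go right; L < X → go left; L < M → go left; L > K → go right. Place as right child of K.
Insert J: J > C → go right; J < Z → go left; J > I → go right; J < X → go left; J < M → go left; J < K → go left. Place as left child of K.
Insert S: S > C → go right; S < Z → go left; S > I → go right; S < X → go left; S > M → go right; S < T → go left; S > P → go right; S > R → go right. Place as right child of R.
Insert O: O > C → go right; O < Z → go left; O > I → go right; O < X → go left; O > M → go right; O < T → go left; O < P → go left. Place as left child of P.
Insert V: V > C → go right; V < Z → go left; V > I → go right; V < X → go left; V > M → go right; V > T → go right; V < W → go left. Place as left child of W.

Delete I (two children — replace with in-order successor).
After deletion, X's parent is J.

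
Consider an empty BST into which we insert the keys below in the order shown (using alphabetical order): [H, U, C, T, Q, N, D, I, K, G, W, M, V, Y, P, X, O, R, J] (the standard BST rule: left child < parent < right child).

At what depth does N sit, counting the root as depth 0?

4

Insert H: tree is empty, so H becomes the root.
Insert U: U > H → go right. Place as right child of H.
Insert C: C < H → go left. Place as left child of H.
Insert T: T > H → go right; T < U → go left. Place as left child of U.
Insert Q: Q > H → go right; Q < U → go left; Q < T → go left. Place as left child of T.
Insert N: N > H → go right; N < U → go left; N < T → go left; N < Q → go left. Place as left child of Q.
Insert D: D < H → go left; D > C → go right. Place as right child of C.
Insert I: I > H → go right; I < U → go left; I < T → go left; I < Q → go left; I < N → go left. Place as left child of N.
Insert K: K > H → go right; K < U → go left; K < T → go left; K < Q → go left; K < N → go left; K > I → go right. Place as right child of I.
Insert G: G < H → go left; G > C → go right; G > D → go right. Place as right child of D.
Insert W: W > H → go right; W > U → go right. Place as right child of U.
Insert M: M > H → go right; M < U → go left; M < T → go left; M < Q → go left; M < N → go left; M > I → go right; M > K → go right. Place as right child of K.
Insert V: V > H → go right; V > U → go right; V < W → go left. Place as left child of W.
Insert Y: Y > H → go right; Y > U → go right; Y > W → go right. Place as right child of W.
Insert P: P > H → go right; P < U → go left; P < T → go left; P < Q → go left; P > N → go right. Place as right child of N.
Insert X: X > H → go right; X > U → go right; X > W → go right; X < Y → go left. Place as left child of Y.
Insert O: O > H → go right; O < U → go left; O < T → go left; O < Q → go left; O > N → go right; O < P → go left. Place as left child of P.
Insert R: R > H → go right; R < U → go left; R < T → go left; R > Q → go right. Place as right child of Q.
Insert J: J > H → go right; J < U → go left; J < T → go left; J < Q → go left; J < N → go left; J > I → go right; J < K → go left. Place as left child of K.

Path to N: H → U → T → Q → N, which is 4 edges.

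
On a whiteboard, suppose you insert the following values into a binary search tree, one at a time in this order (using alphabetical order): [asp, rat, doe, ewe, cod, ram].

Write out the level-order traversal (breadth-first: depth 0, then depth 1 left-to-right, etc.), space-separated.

asp rat doe cod ewe ram

asp: root
rat: right child of asp (depth 1)
doe: left child of rat (depth 2)
ewe: right child of doe (depth 3)
cod: left child of doe (depth 3)
ram: right child of ewe (depth 4)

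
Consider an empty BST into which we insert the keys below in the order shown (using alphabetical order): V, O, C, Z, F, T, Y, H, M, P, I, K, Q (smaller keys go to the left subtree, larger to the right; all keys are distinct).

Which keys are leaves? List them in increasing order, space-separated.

Insert V: tree is empty, so V becomes the root.
Insert O: O < V → go left. Place as left child of V.
Insert C: C < V → go left; C < O → go left. Place as left child of O.
Insert Z: Z > V → go right. Place as right child of V.
Insert F: F < V → go left; F < O → go left; F > C → go right. Place as right child of C.
Insert T: T < V → go left; T > O → go right. Place as right child of O.
Insert Y: Y > V → go right; Y < Z → go left. Place as left child of Z.
Insert H: H < V → go left; H < O → go left; H > C → go right; H > F → go right. Place as right child of F.
Insert M: M < V → go left; M < O → go left; M > C → go right; M > F → go right; M > H → go right. Place as right child of H.
Insert P: P < V → go left; P > O → go right; P < T → go left. Place as left child of T.
Insert I: I < V → go left; I < O → go left; I > C → go right; I > F → go right; I > H → go right; I < M → go left. Place as left child of M.
Insert K: K < V → go left; K < O → go left; K > C → go right; K > F → go right; K > H → go right; K < M → go left; K > I → go right. Place as right child of I.
Insert Q: Q < V → go left; Q > O → go right; Q < T → go left; Q > P → go right. Place as right child of P.

K Q Y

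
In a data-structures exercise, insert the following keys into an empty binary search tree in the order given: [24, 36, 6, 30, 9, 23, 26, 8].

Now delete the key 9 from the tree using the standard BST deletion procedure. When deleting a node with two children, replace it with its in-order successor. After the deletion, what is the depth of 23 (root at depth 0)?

2

Insert 24: tree is empty, so 24 becomes the root.
Insert 36: 36 > 24 → go right. Place as right child of 24.
Insert 6: 6 < 24 → go left. Place as left child of 24.
Insert 30: 30 > 24 → go right; 30 < 36 → go left. Place as left child of 36.
Insert 9: 9 < 24 → go left; 9 > 6 → go right. Place as right child of 6.
Insert 23: 23 < 24 → go left; 23 > 6 → go right; 23 > 9 → go right. Place as right child of 9.
Insert 26: 26 > 24 → go right; 26 < 36 → go left; 26 < 30 → go left. Place as left child of 30.
Insert 8: 8 < 24 → go left; 8 > 6 → go right; 8 < 9 → go left. Place as left child of 9.

Delete 9 (two children — replace with in-order successor).
After deletion, path to 23: 24 → 6 → 23.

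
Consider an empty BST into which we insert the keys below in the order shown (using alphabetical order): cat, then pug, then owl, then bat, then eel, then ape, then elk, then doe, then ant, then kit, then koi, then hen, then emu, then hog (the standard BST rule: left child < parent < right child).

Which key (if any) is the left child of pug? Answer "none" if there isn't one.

owl

Resulting structure (node: left, right):
  cat: L=bat, R=pug
  pug: L=owl, R=–
  owl: L=eel, R=–
  bat: L=ape, R=–
  eel: L=doe, R=elk
  ape: L=ant, R=–
  elk: L=–, R=kit
  doe: L=–, R=–
  ant: L=–, R=–
  kit: L=hen, R=koi
  koi: L=–, R=–
  hen: L=emu, R=hog
  emu: L=–, R=–
  hog: L=–, R=–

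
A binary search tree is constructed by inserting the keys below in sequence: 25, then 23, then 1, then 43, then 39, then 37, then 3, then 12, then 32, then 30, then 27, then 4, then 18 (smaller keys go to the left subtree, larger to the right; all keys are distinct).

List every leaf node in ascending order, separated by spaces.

Insert 25: tree is empty, so 25 becomes the root.
Insert 23: 23 < 25 → go left. Place as left child of 25.
Insert 1: 1 < 25 → go left; 1 < 23 → go left. Place as left child of 23.
Insert 43: 43 > 25 → go right. Place as right child of 25.
Insert 39: 39 > 25 → go right; 39 < 43 → go left. Place as left child of 43.
Insert 37: 37 > 25 → go right; 37 < 43 → go left; 37 < 39 → go left. Place as left child of 39.
Insert 3: 3 < 25 → go left; 3 < 23 → go left; 3 > 1 → go right. Place as right child of 1.
Insert 12: 12 < 25 → go left; 12 < 23 → go left; 12 > 1 → go right; 12 > 3 → go right. Place as right child of 3.
Insert 32: 32 > 25 → go right; 32 < 43 → go left; 32 < 39 → go left; 32 < 37 → go left. Place as left child of 37.
Insert 30: 30 > 25 → go right; 30 < 43 → go left; 30 < 39 → go left; 30 < 37 → go left; 30 < 32 → go left. Place as left child of 32.
Insert 27: 27 > 25 → go right; 27 < 43 → go left; 27 < 39 → go left; 27 < 37 → go left; 27 < 32 → go left; 27 < 30 → go left. Place as left child of 30.
Insert 4: 4 < 25 → go left; 4 < 23 → go left; 4 > 1 → go right; 4 > 3 → go right; 4 < 12 → go left. Place as left child of 12.
Insert 18: 18 < 25 → go left; 18 < 23 → go left; 18 > 1 → go right; 18 > 3 → go right; 18 > 12 → go right. Place as right child of 12.

4 18 27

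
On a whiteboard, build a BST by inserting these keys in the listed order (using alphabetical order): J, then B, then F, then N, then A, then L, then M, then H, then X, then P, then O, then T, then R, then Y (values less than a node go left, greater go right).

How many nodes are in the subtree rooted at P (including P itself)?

4

J: root
B: left child of J (depth 1)
F: right child of B (depth 2)
N: right child of J (depth 1)
A: left child of B (depth 2)
L: left child of N (depth 2)
M: right child of L (depth 3)
H: right child of F (depth 3)
X: right child of N (depth 2)
P: left child of X (depth 3)
O: left child of P (depth 4)
T: right child of P (depth 4)
R: left child of T (depth 5)
Y: right child of X (depth 3)

Subtree rooted at P contains: P, O, T, R — 4 nodes.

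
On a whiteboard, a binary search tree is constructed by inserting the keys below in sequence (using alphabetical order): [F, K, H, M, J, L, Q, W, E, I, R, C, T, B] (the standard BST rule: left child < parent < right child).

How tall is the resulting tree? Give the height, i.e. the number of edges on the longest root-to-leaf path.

Insert F: tree is empty, so F becomes the root.
Insert K: K > F → go right. Place as right child of F.
Insert H: H > F → go right; H < K → go left. Place as left child of K.
Insert M: M > F → go right; M > K → go right. Place as right child of K.
Insert J: J > F → go right; J < K → go left; J > H → go right. Place as right child of H.
Insert L: L > F → go right; L > K → go right; L < M → go left. Place as left child of M.
Insert Q: Q > F → go right; Q > K → go right; Q > M → go right. Place as right child of M.
Insert W: W > F → go right; W > K → go right; W > M → go right; W > Q → go right. Place as right child of Q.
Insert E: E < F → go left. Place as left child of F.
Insert I: I > F → go right; I < K → go left; I > H → go right; I < J → go left. Place as left child of J.
Insert R: R > F → go right; R > K → go right; R > M → go right; R > Q → go right; R < W → go left. Place as left child of W.
Insert C: C < F → go left; C < E → go left. Place as left child of E.
Insert T: T > F → go right; T > K → go right; T > M → go right; T > Q → go right; T < W → go left; T > R → go right. Place as right child of R.
Insert B: B < F → go left; B < E → go left; B < C → go left. Place as left child of C.

The deepest node is T at depth 6.

6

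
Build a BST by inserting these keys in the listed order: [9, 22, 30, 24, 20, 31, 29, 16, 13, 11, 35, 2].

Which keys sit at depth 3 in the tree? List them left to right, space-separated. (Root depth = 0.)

9: root
22: right child of 9 (depth 1)
30: right child of 22 (depth 2)
24: left child of 30 (depth 3)
20: left child of 22 (depth 2)
31: right child of 30 (depth 3)
29: right child of 24 (depth 4)
16: left child of 20 (depth 3)
13: left child of 16 (depth 4)
11: left child of 13 (depth 5)
35: right child of 31 (depth 4)
2: left child of 9 (depth 1)

16 24 31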